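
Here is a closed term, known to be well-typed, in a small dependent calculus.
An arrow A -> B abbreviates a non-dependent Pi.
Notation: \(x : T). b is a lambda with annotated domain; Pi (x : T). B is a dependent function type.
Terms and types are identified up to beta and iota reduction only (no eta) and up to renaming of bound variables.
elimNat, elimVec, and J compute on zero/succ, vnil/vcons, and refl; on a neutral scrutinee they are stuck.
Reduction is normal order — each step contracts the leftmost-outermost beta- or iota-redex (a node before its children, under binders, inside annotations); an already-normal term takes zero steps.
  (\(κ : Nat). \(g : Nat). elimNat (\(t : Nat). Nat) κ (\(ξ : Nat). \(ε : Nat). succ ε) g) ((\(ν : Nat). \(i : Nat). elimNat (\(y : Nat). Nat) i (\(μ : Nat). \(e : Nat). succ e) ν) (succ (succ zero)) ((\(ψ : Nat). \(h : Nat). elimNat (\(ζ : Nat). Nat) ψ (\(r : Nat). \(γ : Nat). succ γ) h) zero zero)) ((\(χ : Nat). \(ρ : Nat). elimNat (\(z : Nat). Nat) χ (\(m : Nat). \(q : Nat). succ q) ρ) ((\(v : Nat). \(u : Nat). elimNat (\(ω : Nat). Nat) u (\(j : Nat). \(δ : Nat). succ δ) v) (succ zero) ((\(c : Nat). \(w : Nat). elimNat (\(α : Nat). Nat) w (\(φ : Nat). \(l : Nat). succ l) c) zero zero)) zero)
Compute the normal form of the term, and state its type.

resulting normal form:
  succ (succ (succ zero))
type:
  Nat
observation: 30 normal-order steps separate the term from its normal form.


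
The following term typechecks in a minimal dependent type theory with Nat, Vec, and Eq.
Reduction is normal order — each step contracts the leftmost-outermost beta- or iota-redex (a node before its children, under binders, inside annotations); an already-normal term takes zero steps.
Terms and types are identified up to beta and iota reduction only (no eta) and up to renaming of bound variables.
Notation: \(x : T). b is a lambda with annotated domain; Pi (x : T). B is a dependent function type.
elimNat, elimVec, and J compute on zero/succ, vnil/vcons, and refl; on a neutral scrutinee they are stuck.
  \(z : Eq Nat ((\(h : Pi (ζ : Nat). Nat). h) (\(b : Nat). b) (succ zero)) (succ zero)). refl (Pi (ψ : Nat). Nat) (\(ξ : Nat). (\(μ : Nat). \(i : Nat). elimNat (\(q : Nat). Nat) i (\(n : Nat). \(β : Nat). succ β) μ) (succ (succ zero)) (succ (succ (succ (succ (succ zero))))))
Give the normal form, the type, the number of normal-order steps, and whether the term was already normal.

resulting normal form:
  \(z : Eq Nat (succ zero) (succ zero)). refl (Pi (h : Nat). Nat) (\(ζ : Nat). succ (succ (succ (succ (succ (succ (succ zero)))))))
the term's type:
  Pi (z : Eq Nat (succ zero) (succ zero)). Eq (Pi (h : Nat). Nat) (\(ζ : Nat). succ (succ (succ (succ (succ (succ (succ zero))))))) (\(b : Nat). succ (succ (succ (succ (succ (succ (succ zero)))))))
steps to reach normal form (normal order): 11
started in normal form: no
first redex: a beta-redex


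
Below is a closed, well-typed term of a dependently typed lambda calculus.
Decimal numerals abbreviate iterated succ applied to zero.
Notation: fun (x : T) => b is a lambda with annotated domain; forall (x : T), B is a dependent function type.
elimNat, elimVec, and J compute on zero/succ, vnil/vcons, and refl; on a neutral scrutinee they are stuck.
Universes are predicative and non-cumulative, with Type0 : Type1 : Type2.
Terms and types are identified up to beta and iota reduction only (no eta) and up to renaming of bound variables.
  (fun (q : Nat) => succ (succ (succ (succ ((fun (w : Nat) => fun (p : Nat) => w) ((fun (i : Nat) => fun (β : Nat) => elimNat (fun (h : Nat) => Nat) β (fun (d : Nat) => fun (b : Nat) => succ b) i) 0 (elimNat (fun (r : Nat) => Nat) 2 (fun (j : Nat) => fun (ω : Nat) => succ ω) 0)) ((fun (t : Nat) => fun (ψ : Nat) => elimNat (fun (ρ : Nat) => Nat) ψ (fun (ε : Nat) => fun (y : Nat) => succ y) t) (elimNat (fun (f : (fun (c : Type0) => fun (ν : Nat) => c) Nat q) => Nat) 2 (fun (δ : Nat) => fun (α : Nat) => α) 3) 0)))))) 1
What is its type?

the term's type:
  Nat


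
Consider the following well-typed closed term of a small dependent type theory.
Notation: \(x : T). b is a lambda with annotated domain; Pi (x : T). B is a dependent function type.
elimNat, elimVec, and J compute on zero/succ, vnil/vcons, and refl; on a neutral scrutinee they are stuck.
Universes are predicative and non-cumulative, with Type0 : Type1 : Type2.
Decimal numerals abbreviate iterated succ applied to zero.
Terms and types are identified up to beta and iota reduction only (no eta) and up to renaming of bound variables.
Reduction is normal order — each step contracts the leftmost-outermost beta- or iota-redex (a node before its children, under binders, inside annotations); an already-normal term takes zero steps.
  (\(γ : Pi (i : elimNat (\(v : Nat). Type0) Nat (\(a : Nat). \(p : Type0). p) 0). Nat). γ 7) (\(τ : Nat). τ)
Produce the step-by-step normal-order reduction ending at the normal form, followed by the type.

normal-order reduction:
  (\(γ : Pi (i : elimNat (\(v : Nat). Type0) Nat (\(a : Nat). \(p : Type0). p) 0). Nat). γ 7) (\(τ : Nat). τ)
  ~> (\(γ : Nat). γ) 7
  ~> 7
the term's type:
  Nat


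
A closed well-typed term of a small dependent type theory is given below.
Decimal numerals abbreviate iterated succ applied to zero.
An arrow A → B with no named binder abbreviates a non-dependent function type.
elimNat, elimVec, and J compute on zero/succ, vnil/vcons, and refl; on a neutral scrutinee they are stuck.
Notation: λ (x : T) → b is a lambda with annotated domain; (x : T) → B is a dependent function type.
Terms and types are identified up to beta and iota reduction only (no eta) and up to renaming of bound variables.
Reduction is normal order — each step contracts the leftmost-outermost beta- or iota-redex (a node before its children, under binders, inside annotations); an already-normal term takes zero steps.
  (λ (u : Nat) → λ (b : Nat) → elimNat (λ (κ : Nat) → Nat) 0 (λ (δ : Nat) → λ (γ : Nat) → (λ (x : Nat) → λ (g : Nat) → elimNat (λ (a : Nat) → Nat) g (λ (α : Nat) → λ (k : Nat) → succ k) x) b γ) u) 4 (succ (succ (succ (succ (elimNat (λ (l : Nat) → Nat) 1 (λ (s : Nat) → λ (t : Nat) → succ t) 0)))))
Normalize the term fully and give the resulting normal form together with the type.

resulting normal form:
  20
type:
  Nat


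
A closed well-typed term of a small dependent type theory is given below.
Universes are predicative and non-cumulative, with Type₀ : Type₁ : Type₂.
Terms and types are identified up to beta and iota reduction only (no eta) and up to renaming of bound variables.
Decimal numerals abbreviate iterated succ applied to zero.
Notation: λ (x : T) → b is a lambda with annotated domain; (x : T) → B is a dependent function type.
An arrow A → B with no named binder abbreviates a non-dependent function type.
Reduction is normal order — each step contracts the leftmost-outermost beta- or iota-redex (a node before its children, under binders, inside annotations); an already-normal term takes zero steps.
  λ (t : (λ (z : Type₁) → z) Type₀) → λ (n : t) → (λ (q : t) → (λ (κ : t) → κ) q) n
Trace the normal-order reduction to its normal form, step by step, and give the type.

normal-order reduction sequence:
  λ (t : (λ (z : Type₁) → z) Type₀) → λ (n : t) → (λ (q : t) → (λ (κ : t) → κ) q) n
  ~> λ (t : Type₀) → λ (z : t) → (λ (n : t) → (λ (q : t) → q) n) z
  ~> λ (t : Type₀) → λ (z : t) → (λ (n : t) → n) z
  ~> λ (t : Type₀) → λ (z : t) → z
inferred type:
  (t : Type₀) → t → t


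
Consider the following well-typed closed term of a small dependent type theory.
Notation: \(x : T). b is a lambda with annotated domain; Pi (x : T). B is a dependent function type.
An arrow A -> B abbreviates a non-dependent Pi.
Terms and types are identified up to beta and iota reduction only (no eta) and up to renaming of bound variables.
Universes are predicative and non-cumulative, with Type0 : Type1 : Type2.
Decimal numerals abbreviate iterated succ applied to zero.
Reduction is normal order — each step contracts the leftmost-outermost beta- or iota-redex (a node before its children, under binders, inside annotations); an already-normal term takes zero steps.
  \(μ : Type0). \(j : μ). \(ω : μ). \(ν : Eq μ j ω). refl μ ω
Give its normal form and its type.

resulting normal form:
  \(μ : Type0). \(j : μ). \(ω : μ). \(ν : Eq μ j ω). refl μ ω
inferred type:
  Pi (μ : Type0). Pi (j : μ). Pi (ω : μ). Eq μ j ω -> Eq μ ω ω
observation: the term is already in normal form.


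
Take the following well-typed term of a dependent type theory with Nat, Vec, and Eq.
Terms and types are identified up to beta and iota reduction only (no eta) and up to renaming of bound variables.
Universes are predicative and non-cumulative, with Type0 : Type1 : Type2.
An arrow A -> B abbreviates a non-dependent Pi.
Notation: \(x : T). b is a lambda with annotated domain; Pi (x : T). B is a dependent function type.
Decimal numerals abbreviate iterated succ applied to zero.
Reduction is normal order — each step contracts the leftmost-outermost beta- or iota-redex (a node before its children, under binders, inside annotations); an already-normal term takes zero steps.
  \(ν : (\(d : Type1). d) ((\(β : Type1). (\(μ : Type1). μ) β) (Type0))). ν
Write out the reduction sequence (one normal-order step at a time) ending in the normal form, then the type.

reduction (normal order):
  \(ν : (\(d : Type1). d) ((\(β : Type1). (\(μ : Type1). μ) β) (Type0))). ν
  ~> \(ν : (\(d : Type1). (\(β : Type1). β) d) (Type0)). ν
  ~> \(ν : (\(d : Type1). d) (Type0)). ν
  ~> \(ν : Type0). ν
type:
  Type0 -> Type0


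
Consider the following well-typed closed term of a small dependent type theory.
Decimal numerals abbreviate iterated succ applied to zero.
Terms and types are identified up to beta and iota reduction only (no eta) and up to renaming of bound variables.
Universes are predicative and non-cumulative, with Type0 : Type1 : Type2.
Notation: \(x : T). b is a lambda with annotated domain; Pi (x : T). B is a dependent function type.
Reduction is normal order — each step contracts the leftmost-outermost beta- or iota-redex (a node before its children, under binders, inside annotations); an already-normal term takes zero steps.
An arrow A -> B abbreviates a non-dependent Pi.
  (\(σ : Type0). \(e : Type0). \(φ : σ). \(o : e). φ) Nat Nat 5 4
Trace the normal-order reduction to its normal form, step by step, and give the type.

reduction (normal order):
  (\(σ : Type0). \(e : Type0). \(φ : σ). \(o : e). φ) Nat Nat 5 4
  ~> (\(σ : Type0). \(e : Nat). \(φ : σ). e) Nat 5 4
  ~> (\(σ : Nat). \(e : Nat). σ) 5 4
  ~> (\(σ : Nat). 5) 4
  ~> 5
inferred type:
  Nat


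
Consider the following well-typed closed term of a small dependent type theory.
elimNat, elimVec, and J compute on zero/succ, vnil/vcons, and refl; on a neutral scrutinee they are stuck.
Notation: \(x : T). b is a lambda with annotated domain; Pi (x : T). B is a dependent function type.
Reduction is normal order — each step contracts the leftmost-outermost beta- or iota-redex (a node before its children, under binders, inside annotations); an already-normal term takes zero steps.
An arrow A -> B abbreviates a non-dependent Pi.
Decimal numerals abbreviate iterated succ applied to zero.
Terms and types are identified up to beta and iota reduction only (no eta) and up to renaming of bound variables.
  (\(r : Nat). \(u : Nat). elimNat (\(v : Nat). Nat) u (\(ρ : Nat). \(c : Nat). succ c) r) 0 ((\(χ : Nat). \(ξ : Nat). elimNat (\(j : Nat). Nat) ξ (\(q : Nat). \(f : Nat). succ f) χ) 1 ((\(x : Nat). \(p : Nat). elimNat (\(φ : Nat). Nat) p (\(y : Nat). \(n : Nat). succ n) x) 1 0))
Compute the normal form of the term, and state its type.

reduced normal form:
  2
type:
  Nat


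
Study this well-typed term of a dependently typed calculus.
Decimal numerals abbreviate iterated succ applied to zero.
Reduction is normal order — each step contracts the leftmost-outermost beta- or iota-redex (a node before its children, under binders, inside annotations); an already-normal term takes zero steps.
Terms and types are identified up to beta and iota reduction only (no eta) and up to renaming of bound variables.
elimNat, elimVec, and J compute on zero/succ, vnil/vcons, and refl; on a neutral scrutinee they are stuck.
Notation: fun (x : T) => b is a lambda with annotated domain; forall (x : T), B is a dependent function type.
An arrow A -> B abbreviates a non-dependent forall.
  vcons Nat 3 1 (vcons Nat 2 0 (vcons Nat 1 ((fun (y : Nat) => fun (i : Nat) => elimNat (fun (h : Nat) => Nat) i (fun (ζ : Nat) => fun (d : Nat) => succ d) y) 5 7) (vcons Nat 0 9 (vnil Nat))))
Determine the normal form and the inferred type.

reduced normal form:
  vcons Nat 3 1 (vcons Nat 2 0 (vcons Nat 1 12 (vcons Nat 0 9 (vnil Nat))))
type:
  Vec Nat 4
observation: contracting a beta-redex first, the term normalizes in 18 steps.


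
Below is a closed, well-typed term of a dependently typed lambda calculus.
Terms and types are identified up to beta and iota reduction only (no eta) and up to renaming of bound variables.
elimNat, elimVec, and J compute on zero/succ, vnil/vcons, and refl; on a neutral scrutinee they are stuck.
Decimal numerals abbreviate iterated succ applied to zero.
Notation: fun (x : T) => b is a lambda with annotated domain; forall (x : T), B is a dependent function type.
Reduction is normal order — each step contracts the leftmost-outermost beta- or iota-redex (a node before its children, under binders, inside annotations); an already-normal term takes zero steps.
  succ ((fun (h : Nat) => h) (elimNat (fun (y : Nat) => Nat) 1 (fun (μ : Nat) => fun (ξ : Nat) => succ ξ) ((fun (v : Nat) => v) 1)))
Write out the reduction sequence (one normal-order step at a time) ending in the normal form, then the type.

normal-order reduction:
  succ ((fun (h : Nat) => h) (elimNat (fun (y : Nat) => Nat) 1 (fun (μ : Nat) => fun (ξ : Nat) => succ ξ) ((fun (v : Nat) => v) 1)))
  ~> succ (elimNat (fun (h : Nat) => Nat) 1 (fun (y : Nat) => fun (μ : Nat) => succ μ) ((fun (ξ : Nat) => ξ) 1))
  ~> succ (elimNat (fun (h : Nat) => Nat) 1 (fun (y : Nat) => fun (μ : Nat) => succ μ) 1)
  ~> succ ((fun (h : Nat) => fun (y : Nat) => succ y) 0 (elimNat (fun (μ : Nat) => Nat) 1 (fun (ξ : Nat) => fun (v : Nat) => succ v) 0))
  ~> succ ((fun (h : Nat) => succ h) (elimNat (fun (y : Nat) => Nat) 1 (fun (μ : Nat) => fun (ξ : Nat) => succ ξ) 0))
  ~> succ (succ (elimNat (fun (h : Nat) => Nat) 1 (fun (y : Nat) => fun (μ : Nat) => succ μ) 0))
  ~> 3
type:
  Nat


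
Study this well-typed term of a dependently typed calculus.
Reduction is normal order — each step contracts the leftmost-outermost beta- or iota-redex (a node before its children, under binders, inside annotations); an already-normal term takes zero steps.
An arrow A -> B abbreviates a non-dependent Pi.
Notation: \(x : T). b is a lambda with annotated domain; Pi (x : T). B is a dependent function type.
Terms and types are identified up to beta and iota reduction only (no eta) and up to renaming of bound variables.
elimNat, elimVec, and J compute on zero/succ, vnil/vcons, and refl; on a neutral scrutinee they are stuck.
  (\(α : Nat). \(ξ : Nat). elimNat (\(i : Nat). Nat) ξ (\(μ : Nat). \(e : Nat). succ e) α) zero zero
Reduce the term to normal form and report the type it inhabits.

reduced normal form:
  zero
the term's type:
  Nat


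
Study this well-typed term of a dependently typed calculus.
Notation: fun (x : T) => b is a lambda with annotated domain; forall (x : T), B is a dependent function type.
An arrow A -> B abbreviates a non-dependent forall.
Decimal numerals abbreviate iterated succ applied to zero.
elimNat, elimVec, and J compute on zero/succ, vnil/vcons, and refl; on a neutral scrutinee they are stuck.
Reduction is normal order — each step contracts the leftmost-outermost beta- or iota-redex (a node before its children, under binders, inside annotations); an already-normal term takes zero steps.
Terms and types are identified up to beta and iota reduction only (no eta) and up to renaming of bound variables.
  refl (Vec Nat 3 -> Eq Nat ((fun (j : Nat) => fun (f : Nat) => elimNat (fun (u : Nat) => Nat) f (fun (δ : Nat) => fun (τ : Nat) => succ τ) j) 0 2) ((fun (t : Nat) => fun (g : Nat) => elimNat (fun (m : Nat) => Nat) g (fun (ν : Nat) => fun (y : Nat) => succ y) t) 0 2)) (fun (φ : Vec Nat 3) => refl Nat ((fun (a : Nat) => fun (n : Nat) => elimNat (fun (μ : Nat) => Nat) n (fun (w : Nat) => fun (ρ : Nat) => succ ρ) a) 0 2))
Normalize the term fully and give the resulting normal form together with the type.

reduced normal form:
  refl (Vec Nat 3 -> Eq Nat 2 2) (fun (j : Vec Nat 3) => refl Nat 2)
type:
  Eq (Vec Nat 3 -> Eq Nat 2 2) (fun (j : Vec Nat 3) => refl Nat 2) (fun (f : Vec Nat 3) => refl Nat 2)
observation: reduction starts at a beta-redex, and 9 normal-order steps reach the normal form.


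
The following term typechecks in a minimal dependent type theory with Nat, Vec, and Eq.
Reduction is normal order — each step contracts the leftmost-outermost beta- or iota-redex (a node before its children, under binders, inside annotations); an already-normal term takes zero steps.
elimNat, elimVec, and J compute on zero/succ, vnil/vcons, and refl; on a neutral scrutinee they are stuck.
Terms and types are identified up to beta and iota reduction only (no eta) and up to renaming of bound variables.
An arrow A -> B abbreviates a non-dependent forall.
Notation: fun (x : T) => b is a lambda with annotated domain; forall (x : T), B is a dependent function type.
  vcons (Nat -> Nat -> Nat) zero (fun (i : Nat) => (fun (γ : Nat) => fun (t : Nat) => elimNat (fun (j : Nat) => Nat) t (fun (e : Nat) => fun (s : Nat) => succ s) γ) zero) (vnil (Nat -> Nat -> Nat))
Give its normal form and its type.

normal form:
  vcons (Nat -> Nat -> Nat) zero (fun (i : Nat) => fun (γ : Nat) => γ) (vnil (Nat -> Nat -> Nat))
inferred type:
  Vec (Nat -> Nat -> Nat) (succ zero)
observation: normalization takes exactly 2 steps under the normal-order strategy.


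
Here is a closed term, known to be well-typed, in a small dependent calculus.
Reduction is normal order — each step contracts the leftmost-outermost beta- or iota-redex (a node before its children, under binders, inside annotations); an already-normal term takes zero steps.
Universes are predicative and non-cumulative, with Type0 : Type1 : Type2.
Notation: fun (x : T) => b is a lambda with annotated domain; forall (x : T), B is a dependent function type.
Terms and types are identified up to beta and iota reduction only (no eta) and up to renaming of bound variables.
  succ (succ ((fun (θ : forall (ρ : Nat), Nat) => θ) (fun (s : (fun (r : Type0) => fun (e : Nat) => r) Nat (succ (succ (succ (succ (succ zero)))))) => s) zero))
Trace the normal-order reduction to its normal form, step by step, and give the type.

reduction (normal order):
  succ (succ ((fun (θ : forall (ρ : Nat), Nat) => θ) (fun (s : (fun (r : Type0) => fun (e : Nat) => r) Nat (succ (succ (succ (succ (succ zero)))))) => s) zero))
  ~> succ (succ ((fun (θ : (fun (ρ : Type0) => fun (s : Nat) => ρ) Nat (succ (succ (succ (succ (succ zero)))))) => θ) zero))
  ~> succ (succ zero)
the term's type:
  Nat


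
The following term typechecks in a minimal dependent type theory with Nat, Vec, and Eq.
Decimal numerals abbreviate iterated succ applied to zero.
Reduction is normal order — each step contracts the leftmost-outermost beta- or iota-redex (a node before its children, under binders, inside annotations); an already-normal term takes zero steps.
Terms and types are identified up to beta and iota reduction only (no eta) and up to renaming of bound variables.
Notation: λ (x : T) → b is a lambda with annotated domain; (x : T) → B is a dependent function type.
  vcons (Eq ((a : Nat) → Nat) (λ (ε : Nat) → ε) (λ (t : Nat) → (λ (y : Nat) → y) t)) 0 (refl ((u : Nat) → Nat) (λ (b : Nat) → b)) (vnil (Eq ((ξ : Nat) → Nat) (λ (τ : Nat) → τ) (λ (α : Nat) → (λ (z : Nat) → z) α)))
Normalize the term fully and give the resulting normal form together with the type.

reduced normal form:
  vcons (Eq ((a : Nat) → Nat) (λ (ε : Nat) → ε) (λ (t : Nat) → t)) 0 (refl ((y : Nat) → Nat) (λ (u : Nat) → u)) (vnil (Eq ((b : Nat) → Nat) (λ (ξ : Nat) → ξ) (λ (τ : Nat) → τ)))
the term's type:
  Vec (Eq ((a : Nat) → Nat) (λ (ε : Nat) → ε) (λ (t : Nat) → t)) 1


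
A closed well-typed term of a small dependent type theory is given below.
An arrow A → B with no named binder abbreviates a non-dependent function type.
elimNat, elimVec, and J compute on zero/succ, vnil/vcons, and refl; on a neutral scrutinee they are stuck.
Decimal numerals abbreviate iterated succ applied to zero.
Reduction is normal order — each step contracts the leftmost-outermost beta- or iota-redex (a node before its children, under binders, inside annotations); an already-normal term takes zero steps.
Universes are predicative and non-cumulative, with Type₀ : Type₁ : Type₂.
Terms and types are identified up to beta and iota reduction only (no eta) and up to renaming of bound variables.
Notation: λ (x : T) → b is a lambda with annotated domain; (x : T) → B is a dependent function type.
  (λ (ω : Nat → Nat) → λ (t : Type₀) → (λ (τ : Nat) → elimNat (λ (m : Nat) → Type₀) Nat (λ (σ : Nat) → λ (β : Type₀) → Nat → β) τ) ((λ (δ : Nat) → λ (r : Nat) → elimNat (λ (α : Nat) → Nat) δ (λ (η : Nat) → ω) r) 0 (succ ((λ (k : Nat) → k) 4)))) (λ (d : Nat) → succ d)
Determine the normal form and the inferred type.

normal form:
  λ (ω : Type₀) → Nat → Nat → Nat → Nat → Nat → Nat
the term's type:
  Type₀ → Type₀


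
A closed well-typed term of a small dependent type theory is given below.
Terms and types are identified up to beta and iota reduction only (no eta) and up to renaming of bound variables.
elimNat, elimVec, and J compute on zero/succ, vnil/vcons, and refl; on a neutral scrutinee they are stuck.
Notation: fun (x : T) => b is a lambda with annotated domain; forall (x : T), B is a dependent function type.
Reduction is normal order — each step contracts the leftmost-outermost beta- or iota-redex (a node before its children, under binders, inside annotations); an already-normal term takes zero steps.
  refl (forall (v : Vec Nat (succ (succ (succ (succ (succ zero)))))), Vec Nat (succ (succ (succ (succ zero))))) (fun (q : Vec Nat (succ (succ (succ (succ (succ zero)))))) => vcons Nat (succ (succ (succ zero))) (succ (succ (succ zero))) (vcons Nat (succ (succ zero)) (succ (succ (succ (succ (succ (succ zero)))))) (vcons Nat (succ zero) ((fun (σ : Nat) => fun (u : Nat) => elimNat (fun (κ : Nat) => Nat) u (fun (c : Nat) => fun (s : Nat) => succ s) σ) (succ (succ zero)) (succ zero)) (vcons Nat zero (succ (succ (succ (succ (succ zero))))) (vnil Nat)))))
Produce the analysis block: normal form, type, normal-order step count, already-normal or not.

resulting normal form:
  refl (forall (v : Vec Nat (succ (succ (succ (succ (succ zero)))))), Vec Nat (succ (succ (succ (succ zero))))) (fun (q : Vec Nat (succ (succ (succ (succ (succ zero)))))) => vcons Nat (succ (succ (succ zero))) (succ (succ (succ zero))) (vcons Nat (succ (succ zero)) (succ (succ (succ (succ (succ (succ zero)))))) (vcons Nat (succ zero) (succ (succ (succ zero))) (vcons Nat zero (succ (succ (succ (succ (succ zero))))) (vnil Nat)))))
inferred type:
  Eq (forall (v : Vec Nat (succ (succ (succ (succ (succ zero)))))), Vec Nat (succ (succ (succ (succ zero))))) (fun (q : Vec Nat (succ (succ (succ (succ (succ zero)))))) => vcons Nat (succ (succ (succ zero))) (succ (succ (succ zero))) (vcons Nat (succ (succ zero)) (succ (succ (succ (succ (succ (succ zero)))))) (vcons Nat (succ zero) (succ (succ (succ zero))) (vcons Nat zero (succ (succ (succ (succ (succ zero))))) (vnil Nat))))) (fun (σ : Vec Nat (succ (succ (succ (succ (succ zero)))))) => vcons Nat (succ (succ (succ zero))) (succ (succ (succ zero))) (vcons Nat (succ (succ zero)) (succ (succ (succ (succ (succ (succ zero)))))) (vcons Nat (succ zero) (succ (succ (succ zero))) (vcons Nat zero (succ (succ (succ (succ (succ zero))))) (vnil Nat)))))
steps to reach normal form (normal order): 9
started in normal form: no
first contracted redex: a beta-redex


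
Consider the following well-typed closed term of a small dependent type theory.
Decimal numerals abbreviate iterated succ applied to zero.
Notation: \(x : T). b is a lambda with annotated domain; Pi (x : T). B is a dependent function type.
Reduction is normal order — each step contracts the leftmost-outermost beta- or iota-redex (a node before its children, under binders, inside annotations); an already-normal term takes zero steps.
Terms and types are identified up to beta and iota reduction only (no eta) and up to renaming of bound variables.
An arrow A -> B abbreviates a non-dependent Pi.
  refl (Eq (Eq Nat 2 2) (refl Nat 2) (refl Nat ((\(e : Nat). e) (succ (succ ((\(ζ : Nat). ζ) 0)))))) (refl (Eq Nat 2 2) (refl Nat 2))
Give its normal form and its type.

normal form:
  refl (Eq (Eq Nat 2 2) (refl Nat 2) (refl Nat 2)) (refl (Eq Nat 2 2) (refl Nat 2))
the term's type:
  Eq (Eq (Eq Nat 2 2) (refl Nat 2) (refl Nat 2)) (refl (Eq Nat 2 2) (refl Nat 2)) (refl (Eq Nat 2 2) (refl Nat 2))


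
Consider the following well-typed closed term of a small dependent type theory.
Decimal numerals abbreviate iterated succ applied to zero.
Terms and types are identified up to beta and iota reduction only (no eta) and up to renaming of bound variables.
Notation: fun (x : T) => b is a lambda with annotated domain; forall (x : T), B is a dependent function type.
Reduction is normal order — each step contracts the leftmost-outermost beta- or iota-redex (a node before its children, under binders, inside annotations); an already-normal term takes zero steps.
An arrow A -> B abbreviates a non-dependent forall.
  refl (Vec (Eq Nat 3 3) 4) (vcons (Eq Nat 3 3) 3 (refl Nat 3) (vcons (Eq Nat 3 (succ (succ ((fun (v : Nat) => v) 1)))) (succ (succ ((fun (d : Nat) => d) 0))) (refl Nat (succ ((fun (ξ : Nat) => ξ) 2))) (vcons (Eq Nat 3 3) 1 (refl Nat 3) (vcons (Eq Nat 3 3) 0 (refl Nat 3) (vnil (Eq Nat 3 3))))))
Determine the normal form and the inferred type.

resulting normal form:
  refl (Vec (Eq Nat 3 3) 4) (vcons (Eq Nat 3 3) 3 (refl Nat 3) (vcons (Eq Nat 3 3) 2 (refl Nat 3) (vcons (Eq Nat 3 3) 1 (refl Nat 3) (vcons (Eq Nat 3 3) 0 (refl Nat 3) (vnil (Eq Nat 3 3))))))
inferred type:
  Eq (Vec (Eq Nat 3 3) 4) (vcons (Eq Nat 3 3) 3 (refl Nat 3) (vcons (Eq Nat 3 3) 2 (refl Nat 3) (vcons (Eq Nat 3 3) 1 (refl Nat 3) (vcons (Eq Nat 3 3) 0 (refl Nat 3) (vnil (Eq Nat 3 3)))))) (vcons (Eq Nat 3 3) 3 (refl Nat 3) (vcons (Eq Nat 3 3) 2 (refl Nat 3) (vcons (Eq Nat 3 3) 1 (refl Nat 3) (vcons (Eq Nat 3 3) 0 (refl Nat 3) (vnil (Eq Nat 3 3))))))
observation: normalization takes exactly 3 steps under the normal-order strategy.


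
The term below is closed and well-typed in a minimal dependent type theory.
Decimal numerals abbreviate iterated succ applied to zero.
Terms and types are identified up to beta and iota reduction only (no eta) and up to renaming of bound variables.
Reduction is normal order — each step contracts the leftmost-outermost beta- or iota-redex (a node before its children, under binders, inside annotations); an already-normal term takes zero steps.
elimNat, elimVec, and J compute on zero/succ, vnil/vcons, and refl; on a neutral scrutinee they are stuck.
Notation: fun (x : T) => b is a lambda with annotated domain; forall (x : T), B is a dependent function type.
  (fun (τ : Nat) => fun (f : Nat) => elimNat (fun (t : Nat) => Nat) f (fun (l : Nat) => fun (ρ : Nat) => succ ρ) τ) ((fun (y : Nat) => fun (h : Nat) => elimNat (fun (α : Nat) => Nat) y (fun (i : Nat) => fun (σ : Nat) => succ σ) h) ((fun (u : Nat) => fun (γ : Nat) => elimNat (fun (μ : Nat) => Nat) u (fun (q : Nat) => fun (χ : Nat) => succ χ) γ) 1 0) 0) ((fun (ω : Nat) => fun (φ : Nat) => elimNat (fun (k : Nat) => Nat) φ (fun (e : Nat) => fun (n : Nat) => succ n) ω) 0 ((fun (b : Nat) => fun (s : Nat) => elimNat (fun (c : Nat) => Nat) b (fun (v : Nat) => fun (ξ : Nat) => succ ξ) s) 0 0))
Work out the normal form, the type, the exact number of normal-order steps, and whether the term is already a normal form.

resulting normal form:
  1
the term's type:
  Nat
reduction steps (normal order): 18
started in normal form: no
first contracted redex: a beta-redex


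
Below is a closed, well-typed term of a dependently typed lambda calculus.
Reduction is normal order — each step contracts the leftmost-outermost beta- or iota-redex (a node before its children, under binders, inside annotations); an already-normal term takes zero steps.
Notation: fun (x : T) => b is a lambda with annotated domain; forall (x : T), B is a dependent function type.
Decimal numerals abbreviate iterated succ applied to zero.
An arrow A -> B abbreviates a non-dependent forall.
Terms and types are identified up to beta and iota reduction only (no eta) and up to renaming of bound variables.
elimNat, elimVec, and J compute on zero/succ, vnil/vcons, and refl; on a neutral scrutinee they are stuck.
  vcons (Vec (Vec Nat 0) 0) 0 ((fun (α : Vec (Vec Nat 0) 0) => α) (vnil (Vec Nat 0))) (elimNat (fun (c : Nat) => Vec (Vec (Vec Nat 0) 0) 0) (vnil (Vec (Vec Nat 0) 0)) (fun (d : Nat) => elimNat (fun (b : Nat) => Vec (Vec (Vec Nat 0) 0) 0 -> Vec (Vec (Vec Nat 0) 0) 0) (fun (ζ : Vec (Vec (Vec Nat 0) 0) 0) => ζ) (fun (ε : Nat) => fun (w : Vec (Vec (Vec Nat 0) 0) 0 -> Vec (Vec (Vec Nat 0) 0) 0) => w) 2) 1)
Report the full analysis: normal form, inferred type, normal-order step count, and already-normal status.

normal form:
  vcons (Vec (Vec Nat 0) 0) 0 (vnil (Vec Nat 0)) (vnil (Vec (Vec Nat 0) 0))
type:
  Vec (Vec (Vec Nat 0) 0) 1
normal-order step count: 12
started in normal form: no
first contracted redex: a beta-redex


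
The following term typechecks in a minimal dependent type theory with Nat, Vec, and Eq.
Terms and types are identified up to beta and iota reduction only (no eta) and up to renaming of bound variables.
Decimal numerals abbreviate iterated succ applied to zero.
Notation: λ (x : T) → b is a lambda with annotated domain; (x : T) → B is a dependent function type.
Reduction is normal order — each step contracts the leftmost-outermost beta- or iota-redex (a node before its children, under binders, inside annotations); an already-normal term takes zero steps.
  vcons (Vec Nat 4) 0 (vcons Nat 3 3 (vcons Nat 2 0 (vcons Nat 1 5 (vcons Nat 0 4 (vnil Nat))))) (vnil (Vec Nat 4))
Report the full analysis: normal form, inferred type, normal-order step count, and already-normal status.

normal form:
  vcons (Vec Nat 4) 0 (vcons Nat 3 3 (vcons Nat 2 0 (vcons Nat 1 5 (vcons Nat 0 4 (vnil Nat))))) (vnil (Vec Nat 4))
type:
  Vec (Vec Nat 4) 1
reduction steps (normal order): 0
started in normal form: yes


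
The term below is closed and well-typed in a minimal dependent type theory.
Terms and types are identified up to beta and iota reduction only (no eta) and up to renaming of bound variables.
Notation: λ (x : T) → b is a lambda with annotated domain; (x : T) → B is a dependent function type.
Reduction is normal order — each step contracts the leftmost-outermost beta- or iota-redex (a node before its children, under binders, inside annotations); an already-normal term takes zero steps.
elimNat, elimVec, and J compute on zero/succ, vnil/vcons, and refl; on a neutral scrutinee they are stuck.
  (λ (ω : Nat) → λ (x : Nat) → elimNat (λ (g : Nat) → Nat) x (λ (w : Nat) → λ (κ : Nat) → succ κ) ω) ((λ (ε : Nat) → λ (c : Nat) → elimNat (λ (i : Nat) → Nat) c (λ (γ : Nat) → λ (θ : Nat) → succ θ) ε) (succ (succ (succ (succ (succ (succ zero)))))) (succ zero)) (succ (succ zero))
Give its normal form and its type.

reduced normal form:
  succ (succ (succ (succ (succ (succ (succ (succ (succ zero))))))))
type:
  Nat
observation: reduction starts at a beta-redex, and 45 normal-order steps reach the normal form.


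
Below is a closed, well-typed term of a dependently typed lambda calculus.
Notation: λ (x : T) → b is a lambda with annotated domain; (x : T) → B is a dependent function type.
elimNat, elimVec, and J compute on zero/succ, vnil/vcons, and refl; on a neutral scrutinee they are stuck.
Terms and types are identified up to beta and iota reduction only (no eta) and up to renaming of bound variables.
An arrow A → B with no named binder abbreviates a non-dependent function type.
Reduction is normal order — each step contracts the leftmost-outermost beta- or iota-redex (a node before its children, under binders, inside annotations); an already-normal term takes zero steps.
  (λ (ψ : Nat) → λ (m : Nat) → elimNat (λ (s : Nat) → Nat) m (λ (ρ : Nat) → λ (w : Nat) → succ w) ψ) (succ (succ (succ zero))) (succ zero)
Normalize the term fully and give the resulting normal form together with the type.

resulting normal form:
  succ (succ (succ (succ zero)))
type:
  Nat


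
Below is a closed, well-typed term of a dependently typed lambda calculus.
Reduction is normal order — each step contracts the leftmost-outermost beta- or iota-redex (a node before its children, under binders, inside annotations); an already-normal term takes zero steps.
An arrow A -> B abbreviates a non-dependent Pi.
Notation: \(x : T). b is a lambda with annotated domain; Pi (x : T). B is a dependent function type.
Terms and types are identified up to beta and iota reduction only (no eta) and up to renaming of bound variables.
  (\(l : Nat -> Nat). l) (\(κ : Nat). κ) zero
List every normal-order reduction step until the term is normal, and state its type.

reduction (normal order):
  (\(l : Nat -> Nat). l) (\(κ : Nat). κ) zero
  ~> (\(l : Nat). l) zero
  ~> zero
inferred type:
  Nat


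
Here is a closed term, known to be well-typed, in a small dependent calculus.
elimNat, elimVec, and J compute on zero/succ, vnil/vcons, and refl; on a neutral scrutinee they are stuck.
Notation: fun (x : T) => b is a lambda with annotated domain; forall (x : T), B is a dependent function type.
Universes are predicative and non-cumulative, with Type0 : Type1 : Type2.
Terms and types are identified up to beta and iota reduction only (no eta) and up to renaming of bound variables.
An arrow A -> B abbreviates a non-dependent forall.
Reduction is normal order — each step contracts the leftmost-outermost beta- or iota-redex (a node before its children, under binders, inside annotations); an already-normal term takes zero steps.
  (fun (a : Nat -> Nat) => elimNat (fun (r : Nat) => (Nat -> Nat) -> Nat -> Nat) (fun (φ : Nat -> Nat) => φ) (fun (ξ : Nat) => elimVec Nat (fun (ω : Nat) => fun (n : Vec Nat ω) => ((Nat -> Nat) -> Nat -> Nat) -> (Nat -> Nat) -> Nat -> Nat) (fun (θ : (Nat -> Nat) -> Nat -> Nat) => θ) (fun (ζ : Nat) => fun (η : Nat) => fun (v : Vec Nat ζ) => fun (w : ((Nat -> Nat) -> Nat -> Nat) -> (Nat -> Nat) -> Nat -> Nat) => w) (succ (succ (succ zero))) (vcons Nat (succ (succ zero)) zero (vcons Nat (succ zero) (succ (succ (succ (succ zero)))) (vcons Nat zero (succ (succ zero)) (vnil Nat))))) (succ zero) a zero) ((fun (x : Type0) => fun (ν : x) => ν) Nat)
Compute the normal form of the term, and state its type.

reduced normal form:
  zero
inferred type:
  Nat


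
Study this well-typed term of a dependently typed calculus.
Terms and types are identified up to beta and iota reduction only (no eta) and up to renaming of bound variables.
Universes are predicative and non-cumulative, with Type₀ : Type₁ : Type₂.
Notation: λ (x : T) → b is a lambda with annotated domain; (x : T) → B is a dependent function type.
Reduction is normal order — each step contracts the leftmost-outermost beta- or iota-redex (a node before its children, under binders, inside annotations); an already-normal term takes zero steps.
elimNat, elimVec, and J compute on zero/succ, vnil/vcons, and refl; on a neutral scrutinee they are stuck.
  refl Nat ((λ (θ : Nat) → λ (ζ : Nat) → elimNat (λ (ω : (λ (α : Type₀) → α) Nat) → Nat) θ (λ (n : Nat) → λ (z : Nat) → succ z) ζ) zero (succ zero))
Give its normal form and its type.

normal form:
  refl Nat (succ zero)
inferred type:
  Eq Nat (succ zero) (succ zero)
observation: reduction starts at a beta-redex, and 6 normal-order steps reach the normal form.


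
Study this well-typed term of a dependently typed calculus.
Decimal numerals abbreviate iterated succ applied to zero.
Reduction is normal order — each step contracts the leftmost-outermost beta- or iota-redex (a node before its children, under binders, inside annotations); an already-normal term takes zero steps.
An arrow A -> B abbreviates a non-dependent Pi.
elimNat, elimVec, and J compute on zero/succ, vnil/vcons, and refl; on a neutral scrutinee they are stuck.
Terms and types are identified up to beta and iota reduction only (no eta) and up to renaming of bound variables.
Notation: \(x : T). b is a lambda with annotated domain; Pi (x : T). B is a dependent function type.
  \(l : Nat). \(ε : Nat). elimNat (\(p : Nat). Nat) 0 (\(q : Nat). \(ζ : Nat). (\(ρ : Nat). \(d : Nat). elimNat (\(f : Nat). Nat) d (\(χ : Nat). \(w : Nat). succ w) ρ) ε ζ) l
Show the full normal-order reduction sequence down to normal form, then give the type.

normal-order reduction sequence:
  \(l : Nat). \(ε : Nat). elimNat (\(p : Nat). Nat) 0 (\(q : Nat). \(ζ : Nat). (\(ρ : Nat). \(d : Nat). elimNat (\(f : Nat). Nat) d (\(χ : Nat). \(w : Nat). succ w) ρ) ε ζ) l
  ~> \(l : Nat). \(ε : Nat). elimNat (\(p : Nat). Nat) 0 (\(q : Nat). \(ζ : Nat). (\(ρ : Nat). elimNat (\(d : Nat). Nat) ρ (\(f : Nat). \(χ : Nat). succ χ) ε) ζ) l
  ~> \(l : Nat). \(ε : Nat). elimNat (\(p : Nat). Nat) 0 (\(q : Nat). \(ζ : Nat). elimNat (\(ρ : Nat). Nat) ζ (\(d : Nat). \(f : Nat). succ f) ε) l
the term's type:
  Nat -> Nat -> Nat


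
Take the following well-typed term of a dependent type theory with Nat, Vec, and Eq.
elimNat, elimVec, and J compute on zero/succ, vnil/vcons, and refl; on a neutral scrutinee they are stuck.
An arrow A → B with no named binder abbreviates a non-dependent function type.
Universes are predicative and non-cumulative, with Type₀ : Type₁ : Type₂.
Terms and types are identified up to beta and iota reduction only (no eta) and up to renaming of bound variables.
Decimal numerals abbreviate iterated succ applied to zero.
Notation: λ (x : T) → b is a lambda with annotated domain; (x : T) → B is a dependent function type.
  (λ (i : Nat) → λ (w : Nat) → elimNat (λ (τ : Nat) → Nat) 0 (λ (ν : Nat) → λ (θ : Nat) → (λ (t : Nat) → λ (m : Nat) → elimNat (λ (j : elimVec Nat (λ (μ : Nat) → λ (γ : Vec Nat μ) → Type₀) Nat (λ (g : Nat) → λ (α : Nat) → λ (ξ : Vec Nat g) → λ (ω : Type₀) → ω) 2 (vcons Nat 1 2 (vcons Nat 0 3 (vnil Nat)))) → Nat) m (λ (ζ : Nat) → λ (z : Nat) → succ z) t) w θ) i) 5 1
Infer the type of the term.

the term's type:
  Nat


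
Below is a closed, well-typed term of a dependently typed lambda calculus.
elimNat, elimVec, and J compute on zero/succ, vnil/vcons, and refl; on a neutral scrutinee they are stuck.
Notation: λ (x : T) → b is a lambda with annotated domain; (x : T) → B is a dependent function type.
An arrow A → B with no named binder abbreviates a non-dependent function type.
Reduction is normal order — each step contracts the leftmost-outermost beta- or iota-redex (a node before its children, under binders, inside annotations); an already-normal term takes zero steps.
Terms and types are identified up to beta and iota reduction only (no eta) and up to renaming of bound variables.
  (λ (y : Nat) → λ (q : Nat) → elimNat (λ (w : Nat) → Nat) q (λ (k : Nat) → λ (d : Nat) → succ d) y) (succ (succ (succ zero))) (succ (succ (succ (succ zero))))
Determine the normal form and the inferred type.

normal form:
  succ (succ (succ (succ (succ (succ (succ zero))))))
type:
  Nat
observation: reduction starts at a beta-redex, and 12 normal-order steps reach the normal form.
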